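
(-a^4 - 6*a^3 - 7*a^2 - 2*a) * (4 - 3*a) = 3*a^5 + 14*a^4 - 3*a^3 - 22*a^2 - 8*a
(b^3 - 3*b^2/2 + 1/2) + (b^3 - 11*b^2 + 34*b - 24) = 2*b^3 - 25*b^2/2 + 34*b - 47/2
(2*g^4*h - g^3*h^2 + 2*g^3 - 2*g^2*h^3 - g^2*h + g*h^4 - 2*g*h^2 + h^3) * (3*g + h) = 6*g^5*h - g^4*h^2 + 6*g^4 - 7*g^3*h^3 - g^3*h + g^2*h^4 - 7*g^2*h^2 + g*h^5 + g*h^3 + h^4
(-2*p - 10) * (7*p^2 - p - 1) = -14*p^3 - 68*p^2 + 12*p + 10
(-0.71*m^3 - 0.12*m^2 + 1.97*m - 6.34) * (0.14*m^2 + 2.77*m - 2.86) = -0.0994*m^5 - 1.9835*m^4 + 1.974*m^3 + 4.9125*m^2 - 23.196*m + 18.1324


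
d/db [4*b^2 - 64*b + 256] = 8*b - 64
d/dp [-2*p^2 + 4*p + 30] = 4 - 4*p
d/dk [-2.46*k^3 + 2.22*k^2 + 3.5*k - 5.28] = -7.38*k^2 + 4.44*k + 3.5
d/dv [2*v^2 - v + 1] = 4*v - 1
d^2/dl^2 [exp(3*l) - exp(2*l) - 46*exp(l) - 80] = (9*exp(2*l) - 4*exp(l) - 46)*exp(l)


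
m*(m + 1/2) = m^2 + m/2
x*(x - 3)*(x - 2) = x^3 - 5*x^2 + 6*x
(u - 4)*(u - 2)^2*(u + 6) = u^4 - 2*u^3 - 28*u^2 + 104*u - 96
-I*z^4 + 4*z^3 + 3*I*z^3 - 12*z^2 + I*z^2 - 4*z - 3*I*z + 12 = (z - 3)*(z - 1)*(z + 4*I)*(-I*z - I)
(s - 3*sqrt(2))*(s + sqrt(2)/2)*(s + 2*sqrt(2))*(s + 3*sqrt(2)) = s^4 + 5*sqrt(2)*s^3/2 - 16*s^2 - 45*sqrt(2)*s - 36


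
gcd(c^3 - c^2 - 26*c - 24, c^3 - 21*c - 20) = c^2 + 5*c + 4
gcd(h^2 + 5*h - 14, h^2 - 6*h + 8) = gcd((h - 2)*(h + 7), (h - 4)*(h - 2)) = h - 2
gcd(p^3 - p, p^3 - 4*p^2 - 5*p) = p^2 + p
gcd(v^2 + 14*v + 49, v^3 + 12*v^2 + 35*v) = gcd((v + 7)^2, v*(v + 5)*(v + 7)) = v + 7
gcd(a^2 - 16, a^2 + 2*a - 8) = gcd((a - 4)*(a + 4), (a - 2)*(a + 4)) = a + 4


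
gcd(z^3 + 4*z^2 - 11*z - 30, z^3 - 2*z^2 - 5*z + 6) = z^2 - z - 6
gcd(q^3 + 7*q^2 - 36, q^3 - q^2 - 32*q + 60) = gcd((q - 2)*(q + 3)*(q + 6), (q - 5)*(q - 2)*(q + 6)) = q^2 + 4*q - 12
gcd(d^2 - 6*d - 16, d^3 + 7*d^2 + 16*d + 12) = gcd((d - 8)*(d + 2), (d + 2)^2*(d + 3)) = d + 2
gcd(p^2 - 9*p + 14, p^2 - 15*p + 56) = p - 7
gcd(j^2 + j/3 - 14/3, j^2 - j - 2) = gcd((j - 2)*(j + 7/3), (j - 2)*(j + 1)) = j - 2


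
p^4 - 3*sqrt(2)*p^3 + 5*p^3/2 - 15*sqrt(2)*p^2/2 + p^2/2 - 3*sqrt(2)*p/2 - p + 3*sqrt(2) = (p - 1/2)*(p + 1)*(p + 2)*(p - 3*sqrt(2))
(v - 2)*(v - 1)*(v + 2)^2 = v^4 + v^3 - 6*v^2 - 4*v + 8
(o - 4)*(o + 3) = o^2 - o - 12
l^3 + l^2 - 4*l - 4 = (l - 2)*(l + 1)*(l + 2)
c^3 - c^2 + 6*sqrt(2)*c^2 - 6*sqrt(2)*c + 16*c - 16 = (c - 1)*(c + 2*sqrt(2))*(c + 4*sqrt(2))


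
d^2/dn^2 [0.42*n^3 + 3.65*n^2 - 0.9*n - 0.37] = 2.52*n + 7.3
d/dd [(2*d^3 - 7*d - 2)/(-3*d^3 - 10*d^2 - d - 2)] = 2*(-10*d^4 - 23*d^3 - 50*d^2 - 20*d + 6)/(9*d^6 + 60*d^5 + 106*d^4 + 32*d^3 + 41*d^2 + 4*d + 4)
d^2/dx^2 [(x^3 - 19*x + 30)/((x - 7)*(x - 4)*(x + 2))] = 6*(3*x^6 - 25*x^5 + 119*x^4 - 1015*x^3 + 5074*x^2 - 9740*x + 7528)/(x^9 - 27*x^8 + 261*x^7 - 885*x^6 - 1458*x^5 + 14652*x^4 - 8520*x^3 - 78624*x^2 + 56448*x + 175616)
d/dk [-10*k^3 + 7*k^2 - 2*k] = -30*k^2 + 14*k - 2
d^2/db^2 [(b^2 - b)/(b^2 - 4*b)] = 6/(b^3 - 12*b^2 + 48*b - 64)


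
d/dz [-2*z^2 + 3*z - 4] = 3 - 4*z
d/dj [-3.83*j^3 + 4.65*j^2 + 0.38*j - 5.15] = -11.49*j^2 + 9.3*j + 0.38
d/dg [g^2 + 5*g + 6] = 2*g + 5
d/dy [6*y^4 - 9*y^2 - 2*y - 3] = 24*y^3 - 18*y - 2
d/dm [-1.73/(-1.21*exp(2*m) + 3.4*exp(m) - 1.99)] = (5.882 - 4.1866*exp(m))*exp(m)/(1.21*exp(2*m) - 3.4*exp(m) + 1.99)^2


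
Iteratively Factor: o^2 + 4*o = (o + 4)*(o)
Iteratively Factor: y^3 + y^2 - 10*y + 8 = (y + 4)*(y^2 - 3*y + 2) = (y - 1)*(y + 4)*(y - 2)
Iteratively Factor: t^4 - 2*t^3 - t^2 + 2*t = (t)*(t^3 - 2*t^2 - t + 2) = t*(t - 2)*(t^2 - 1) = t*(t - 2)*(t - 1)*(t + 1)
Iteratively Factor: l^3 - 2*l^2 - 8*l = (l - 4)*(l^2 + 2*l) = l*(l - 4)*(l + 2)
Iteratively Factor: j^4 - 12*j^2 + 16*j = (j + 4)*(j^3 - 4*j^2 + 4*j) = (j - 2)*(j + 4)*(j^2 - 2*j) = j*(j - 2)*(j + 4)*(j - 2)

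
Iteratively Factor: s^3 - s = (s - 1)*(s^2 + s) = (s - 1)*(s + 1)*(s)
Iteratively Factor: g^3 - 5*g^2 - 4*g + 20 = (g - 2)*(g^2 - 3*g - 10) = (g - 2)*(g + 2)*(g - 5)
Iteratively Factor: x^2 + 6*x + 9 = (x + 3)*(x + 3)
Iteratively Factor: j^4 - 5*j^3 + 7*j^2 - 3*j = (j)*(j^3 - 5*j^2 + 7*j - 3) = j*(j - 3)*(j^2 - 2*j + 1) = j*(j - 3)*(j - 1)*(j - 1)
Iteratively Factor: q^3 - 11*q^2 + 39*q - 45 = (q - 3)*(q^2 - 8*q + 15) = (q - 3)^2*(q - 5)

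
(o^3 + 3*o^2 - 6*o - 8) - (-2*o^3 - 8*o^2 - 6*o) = 3*o^3 + 11*o^2 - 8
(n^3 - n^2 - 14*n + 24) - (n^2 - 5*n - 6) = n^3 - 2*n^2 - 9*n + 30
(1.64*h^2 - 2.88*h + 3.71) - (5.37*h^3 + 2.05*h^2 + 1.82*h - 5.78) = -5.37*h^3 - 0.41*h^2 - 4.7*h + 9.49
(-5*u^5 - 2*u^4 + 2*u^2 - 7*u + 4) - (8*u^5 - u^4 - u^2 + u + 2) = -13*u^5 - u^4 + 3*u^2 - 8*u + 2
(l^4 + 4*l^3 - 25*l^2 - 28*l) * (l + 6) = l^5 + 10*l^4 - l^3 - 178*l^2 - 168*l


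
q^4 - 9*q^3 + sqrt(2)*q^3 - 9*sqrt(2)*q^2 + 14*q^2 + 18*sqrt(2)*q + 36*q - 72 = (q - 6)*(q - 3)*(q - sqrt(2))*(q + 2*sqrt(2))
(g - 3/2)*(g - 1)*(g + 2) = g^3 - g^2/2 - 7*g/2 + 3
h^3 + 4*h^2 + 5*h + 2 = (h + 1)^2*(h + 2)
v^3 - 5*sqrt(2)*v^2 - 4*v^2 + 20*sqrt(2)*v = v*(v - 4)*(v - 5*sqrt(2))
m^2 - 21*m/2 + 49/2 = (m - 7)*(m - 7/2)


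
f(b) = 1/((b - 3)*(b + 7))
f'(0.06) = -0.01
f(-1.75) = -0.04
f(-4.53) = -0.05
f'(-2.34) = 0.00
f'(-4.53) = 0.01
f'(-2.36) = 0.00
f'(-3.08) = 0.00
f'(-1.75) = -0.00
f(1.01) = -0.06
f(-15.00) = 0.01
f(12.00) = 0.01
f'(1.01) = -0.02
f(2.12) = -0.12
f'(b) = -1/((b - 3)*(b + 7)^2) - 1/((b - 3)^2*(b + 7)) = 2*(-b - 2)/(b^4 + 8*b^3 - 26*b^2 - 168*b + 441)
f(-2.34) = -0.04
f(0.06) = -0.05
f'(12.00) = 0.00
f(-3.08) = -0.04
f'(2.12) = -0.13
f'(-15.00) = 0.00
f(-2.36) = -0.04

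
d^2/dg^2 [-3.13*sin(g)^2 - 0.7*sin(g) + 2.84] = 0.7*sin(g) - 6.26*cos(2*g)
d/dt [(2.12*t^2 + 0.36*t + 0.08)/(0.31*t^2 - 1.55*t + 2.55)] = (-3.3976*t^2 + 10.7624*t + 1.042)/(0.0961*t^4 - 0.961*t^3 + 3.9835*t^2 - 7.905*t + 6.5025)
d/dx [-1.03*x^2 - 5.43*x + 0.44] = -2.06*x - 5.43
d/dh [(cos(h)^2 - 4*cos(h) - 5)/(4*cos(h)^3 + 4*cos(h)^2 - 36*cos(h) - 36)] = (cos(h)^2 - 10*cos(h) + 9)*sin(h)/(4*(cos(h) - 3)^2*(cos(h) + 3)^2)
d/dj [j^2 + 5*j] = 2*j + 5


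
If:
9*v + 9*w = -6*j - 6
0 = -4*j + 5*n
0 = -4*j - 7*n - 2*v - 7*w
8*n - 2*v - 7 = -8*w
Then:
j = -15/44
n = -3/11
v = -419/330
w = 137/165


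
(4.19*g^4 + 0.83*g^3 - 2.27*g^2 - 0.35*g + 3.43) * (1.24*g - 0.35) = 5.1956*g^5 - 0.4373*g^4 - 3.1053*g^3 + 0.3605*g^2 + 4.3757*g - 1.2005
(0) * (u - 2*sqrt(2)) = 0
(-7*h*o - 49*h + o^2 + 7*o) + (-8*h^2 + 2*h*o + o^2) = -8*h^2 - 5*h*o - 49*h + 2*o^2 + 7*o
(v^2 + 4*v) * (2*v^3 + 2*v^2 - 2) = 2*v^5 + 10*v^4 + 8*v^3 - 2*v^2 - 8*v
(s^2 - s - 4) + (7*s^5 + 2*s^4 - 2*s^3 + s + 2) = 7*s^5 + 2*s^4 - 2*s^3 + s^2 - 2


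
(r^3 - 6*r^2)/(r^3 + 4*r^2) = (r - 6)/(r + 4)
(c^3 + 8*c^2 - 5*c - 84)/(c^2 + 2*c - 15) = (c^2 + 11*c + 28)/(c + 5)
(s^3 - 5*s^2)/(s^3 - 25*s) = s/(s + 5)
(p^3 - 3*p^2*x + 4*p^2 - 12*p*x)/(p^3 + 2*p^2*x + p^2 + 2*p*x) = (p^2 - 3*p*x + 4*p - 12*x)/(p^2 + 2*p*x + p + 2*x)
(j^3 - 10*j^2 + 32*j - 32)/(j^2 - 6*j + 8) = j - 4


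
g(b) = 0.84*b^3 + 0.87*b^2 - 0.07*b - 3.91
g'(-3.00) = 17.39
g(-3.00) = -18.55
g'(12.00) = 383.69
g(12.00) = 1572.05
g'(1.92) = 12.56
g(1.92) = 5.11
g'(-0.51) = -0.30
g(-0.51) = -3.76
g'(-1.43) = 2.59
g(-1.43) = -4.49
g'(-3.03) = 17.79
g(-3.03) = -19.08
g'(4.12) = 49.87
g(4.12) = 69.31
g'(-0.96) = 0.58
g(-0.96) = -3.78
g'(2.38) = 18.35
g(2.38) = 12.18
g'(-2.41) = 10.37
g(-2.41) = -10.45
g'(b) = 2.52*b^2 + 1.74*b - 0.07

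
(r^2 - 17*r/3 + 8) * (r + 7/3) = r^3 - 10*r^2/3 - 47*r/9 + 56/3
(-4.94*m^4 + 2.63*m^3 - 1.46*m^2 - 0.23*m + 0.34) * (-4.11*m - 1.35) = 20.3034*m^5 - 4.1403*m^4 + 2.4501*m^3 + 2.9163*m^2 - 1.0869*m - 0.459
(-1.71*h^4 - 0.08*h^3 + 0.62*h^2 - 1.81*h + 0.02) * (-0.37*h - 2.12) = 0.6327*h^5 + 3.6548*h^4 - 0.0598*h^3 - 0.6447*h^2 + 3.8298*h - 0.0424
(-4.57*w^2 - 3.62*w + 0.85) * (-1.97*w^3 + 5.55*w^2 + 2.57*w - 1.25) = 9.0029*w^5 - 18.2321*w^4 - 33.5104*w^3 + 1.1266*w^2 + 6.7095*w - 1.0625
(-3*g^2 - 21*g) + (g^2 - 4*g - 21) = -2*g^2 - 25*g - 21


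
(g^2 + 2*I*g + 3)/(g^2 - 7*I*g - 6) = (g + 3*I)/(g - 6*I)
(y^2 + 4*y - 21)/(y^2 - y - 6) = (y + 7)/(y + 2)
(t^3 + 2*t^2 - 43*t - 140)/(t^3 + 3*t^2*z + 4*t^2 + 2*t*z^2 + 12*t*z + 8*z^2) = (t^2 - 2*t - 35)/(t^2 + 3*t*z + 2*z^2)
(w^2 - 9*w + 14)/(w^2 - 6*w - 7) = (w - 2)/(w + 1)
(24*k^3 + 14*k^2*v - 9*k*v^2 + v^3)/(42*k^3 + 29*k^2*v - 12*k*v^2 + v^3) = (-4*k + v)/(-7*k + v)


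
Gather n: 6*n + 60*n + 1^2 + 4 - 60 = 66*n - 55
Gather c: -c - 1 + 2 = 1 - c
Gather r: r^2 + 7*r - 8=r^2 + 7*r - 8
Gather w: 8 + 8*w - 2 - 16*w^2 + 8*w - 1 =-16*w^2 + 16*w + 5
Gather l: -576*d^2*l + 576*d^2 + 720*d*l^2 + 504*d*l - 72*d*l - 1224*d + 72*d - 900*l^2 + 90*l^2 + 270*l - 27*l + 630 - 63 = 576*d^2 - 1152*d + l^2*(720*d - 810) + l*(-576*d^2 + 432*d + 243) + 567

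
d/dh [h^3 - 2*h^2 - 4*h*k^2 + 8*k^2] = 3*h^2 - 4*h - 4*k^2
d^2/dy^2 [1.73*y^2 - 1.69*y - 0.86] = 3.46000000000000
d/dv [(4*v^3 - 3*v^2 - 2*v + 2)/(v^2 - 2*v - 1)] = 2*(2*v^4 - 8*v^3 - 2*v^2 + v + 3)/(v^4 - 4*v^3 + 2*v^2 + 4*v + 1)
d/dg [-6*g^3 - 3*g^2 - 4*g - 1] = -18*g^2 - 6*g - 4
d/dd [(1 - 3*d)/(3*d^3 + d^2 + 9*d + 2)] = (-9*d^3 - 3*d^2 - 27*d + (3*d - 1)*(9*d^2 + 2*d + 9) - 6)/(3*d^3 + d^2 + 9*d + 2)^2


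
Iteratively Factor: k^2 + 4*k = (k + 4)*(k)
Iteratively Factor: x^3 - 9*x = (x + 3)*(x^2 - 3*x) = (x - 3)*(x + 3)*(x)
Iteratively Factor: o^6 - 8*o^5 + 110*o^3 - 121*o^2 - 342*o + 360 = (o + 2)*(o^5 - 10*o^4 + 20*o^3 + 70*o^2 - 261*o + 180) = (o + 2)*(o + 3)*(o^4 - 13*o^3 + 59*o^2 - 107*o + 60) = (o - 5)*(o + 2)*(o + 3)*(o^3 - 8*o^2 + 19*o - 12) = (o - 5)*(o - 1)*(o + 2)*(o + 3)*(o^2 - 7*o + 12) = (o - 5)*(o - 3)*(o - 1)*(o + 2)*(o + 3)*(o - 4)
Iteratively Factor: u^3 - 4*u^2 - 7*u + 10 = (u - 1)*(u^2 - 3*u - 10) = (u - 1)*(u + 2)*(u - 5)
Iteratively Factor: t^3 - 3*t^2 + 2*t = (t - 1)*(t^2 - 2*t) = t*(t - 1)*(t - 2)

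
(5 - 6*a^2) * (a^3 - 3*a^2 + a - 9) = -6*a^5 + 18*a^4 - a^3 + 39*a^2 + 5*a - 45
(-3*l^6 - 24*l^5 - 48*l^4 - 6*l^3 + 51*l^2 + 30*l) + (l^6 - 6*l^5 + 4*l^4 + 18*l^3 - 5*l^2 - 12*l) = -2*l^6 - 30*l^5 - 44*l^4 + 12*l^3 + 46*l^2 + 18*l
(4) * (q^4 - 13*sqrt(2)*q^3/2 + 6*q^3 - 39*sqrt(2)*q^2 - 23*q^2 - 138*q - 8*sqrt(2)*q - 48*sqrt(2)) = 4*q^4 - 26*sqrt(2)*q^3 + 24*q^3 - 156*sqrt(2)*q^2 - 92*q^2 - 552*q - 32*sqrt(2)*q - 192*sqrt(2)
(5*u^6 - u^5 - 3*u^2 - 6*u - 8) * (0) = 0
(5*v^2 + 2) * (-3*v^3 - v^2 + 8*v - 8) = -15*v^5 - 5*v^4 + 34*v^3 - 42*v^2 + 16*v - 16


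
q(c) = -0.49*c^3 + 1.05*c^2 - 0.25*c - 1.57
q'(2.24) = -2.92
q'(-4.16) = -34.43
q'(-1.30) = -5.46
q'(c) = -1.47*c^2 + 2.1*c - 0.25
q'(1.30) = -0.00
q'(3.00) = -7.18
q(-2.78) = 17.77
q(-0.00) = -1.57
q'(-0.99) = -3.77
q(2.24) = -2.37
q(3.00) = -6.10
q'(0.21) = 0.13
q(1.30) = -1.20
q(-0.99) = 0.18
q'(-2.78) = -17.45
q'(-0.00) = -0.25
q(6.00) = -71.11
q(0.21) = -1.58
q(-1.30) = 1.61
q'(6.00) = -40.57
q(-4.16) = 52.92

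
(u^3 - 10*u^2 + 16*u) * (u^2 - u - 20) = u^5 - 11*u^4 + 6*u^3 + 184*u^2 - 320*u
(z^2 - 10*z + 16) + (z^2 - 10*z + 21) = 2*z^2 - 20*z + 37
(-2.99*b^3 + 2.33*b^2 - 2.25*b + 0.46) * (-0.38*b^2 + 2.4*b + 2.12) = 1.1362*b^5 - 8.0614*b^4 + 0.108199999999999*b^3 - 0.635199999999999*b^2 - 3.666*b + 0.9752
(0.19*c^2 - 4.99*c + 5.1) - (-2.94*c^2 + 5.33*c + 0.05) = 3.13*c^2 - 10.32*c + 5.05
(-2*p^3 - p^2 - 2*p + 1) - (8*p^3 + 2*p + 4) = -10*p^3 - p^2 - 4*p - 3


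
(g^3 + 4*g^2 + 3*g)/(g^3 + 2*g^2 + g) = (g + 3)/(g + 1)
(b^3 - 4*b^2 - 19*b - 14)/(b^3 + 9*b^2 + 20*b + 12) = (b - 7)/(b + 6)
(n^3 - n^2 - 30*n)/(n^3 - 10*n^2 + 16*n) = (n^2 - n - 30)/(n^2 - 10*n + 16)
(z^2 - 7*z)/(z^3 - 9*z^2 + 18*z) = (z - 7)/(z^2 - 9*z + 18)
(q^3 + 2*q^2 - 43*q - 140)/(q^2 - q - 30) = (q^2 - 3*q - 28)/(q - 6)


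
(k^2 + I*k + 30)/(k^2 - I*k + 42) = (k - 5*I)/(k - 7*I)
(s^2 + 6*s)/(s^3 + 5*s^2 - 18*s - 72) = s/(s^2 - s - 12)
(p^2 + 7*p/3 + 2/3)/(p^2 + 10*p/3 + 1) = (p + 2)/(p + 3)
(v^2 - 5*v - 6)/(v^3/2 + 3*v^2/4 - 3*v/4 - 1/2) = 4*(v^2 - 5*v - 6)/(2*v^3 + 3*v^2 - 3*v - 2)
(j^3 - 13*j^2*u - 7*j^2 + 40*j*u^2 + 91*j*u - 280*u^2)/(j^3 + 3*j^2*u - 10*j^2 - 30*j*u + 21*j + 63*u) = (j^2 - 13*j*u + 40*u^2)/(j^2 + 3*j*u - 3*j - 9*u)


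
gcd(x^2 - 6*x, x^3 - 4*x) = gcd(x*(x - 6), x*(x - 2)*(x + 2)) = x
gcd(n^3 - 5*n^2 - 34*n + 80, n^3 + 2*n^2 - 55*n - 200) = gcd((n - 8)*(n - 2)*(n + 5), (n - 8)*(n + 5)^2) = n^2 - 3*n - 40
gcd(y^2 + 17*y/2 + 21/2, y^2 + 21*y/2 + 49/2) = y + 7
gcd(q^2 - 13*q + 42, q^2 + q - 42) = q - 6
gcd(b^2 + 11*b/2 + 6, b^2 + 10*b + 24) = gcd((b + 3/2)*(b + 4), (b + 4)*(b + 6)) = b + 4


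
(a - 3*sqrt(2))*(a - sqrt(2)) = a^2 - 4*sqrt(2)*a + 6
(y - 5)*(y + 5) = y^2 - 25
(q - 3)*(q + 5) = q^2 + 2*q - 15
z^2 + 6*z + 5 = (z + 1)*(z + 5)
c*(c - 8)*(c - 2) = c^3 - 10*c^2 + 16*c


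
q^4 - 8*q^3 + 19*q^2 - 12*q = q*(q - 4)*(q - 3)*(q - 1)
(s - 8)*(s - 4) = s^2 - 12*s + 32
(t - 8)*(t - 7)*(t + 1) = t^3 - 14*t^2 + 41*t + 56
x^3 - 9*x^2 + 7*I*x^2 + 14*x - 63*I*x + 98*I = (x - 7)*(x - 2)*(x + 7*I)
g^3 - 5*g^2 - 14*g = g*(g - 7)*(g + 2)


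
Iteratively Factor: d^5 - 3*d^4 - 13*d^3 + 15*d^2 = (d + 3)*(d^4 - 6*d^3 + 5*d^2) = d*(d + 3)*(d^3 - 6*d^2 + 5*d) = d*(d - 1)*(d + 3)*(d^2 - 5*d) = d^2*(d - 1)*(d + 3)*(d - 5)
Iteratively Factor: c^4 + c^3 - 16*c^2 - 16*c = (c + 1)*(c^3 - 16*c) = c*(c + 1)*(c^2 - 16) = c*(c - 4)*(c + 1)*(c + 4)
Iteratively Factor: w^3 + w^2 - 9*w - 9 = (w + 1)*(w^2 - 9) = (w - 3)*(w + 1)*(w + 3)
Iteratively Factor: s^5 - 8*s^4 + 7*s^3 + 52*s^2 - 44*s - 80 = (s - 4)*(s^4 - 4*s^3 - 9*s^2 + 16*s + 20) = (s - 5)*(s - 4)*(s^3 + s^2 - 4*s - 4) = (s - 5)*(s - 4)*(s - 2)*(s^2 + 3*s + 2) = (s - 5)*(s - 4)*(s - 2)*(s + 2)*(s + 1)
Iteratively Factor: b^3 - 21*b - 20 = (b + 1)*(b^2 - b - 20) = (b + 1)*(b + 4)*(b - 5)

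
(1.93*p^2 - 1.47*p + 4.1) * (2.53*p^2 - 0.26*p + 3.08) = 4.8829*p^4 - 4.2209*p^3 + 16.6996*p^2 - 5.5936*p + 12.628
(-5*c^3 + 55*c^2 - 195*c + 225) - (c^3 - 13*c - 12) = -6*c^3 + 55*c^2 - 182*c + 237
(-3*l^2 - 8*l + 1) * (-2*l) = 6*l^3 + 16*l^2 - 2*l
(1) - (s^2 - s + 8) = -s^2 + s - 7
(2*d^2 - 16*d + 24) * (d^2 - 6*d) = 2*d^4 - 28*d^3 + 120*d^2 - 144*d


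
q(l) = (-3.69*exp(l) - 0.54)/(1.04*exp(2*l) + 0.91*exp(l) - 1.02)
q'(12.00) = 0.00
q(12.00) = 0.00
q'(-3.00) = 0.23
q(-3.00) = 0.74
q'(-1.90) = 0.91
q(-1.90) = 1.27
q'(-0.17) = 28.11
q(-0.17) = -7.49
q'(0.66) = 1.87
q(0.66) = -1.66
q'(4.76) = 0.03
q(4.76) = -0.03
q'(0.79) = 1.53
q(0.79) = -1.44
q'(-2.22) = 0.58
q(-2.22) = 1.04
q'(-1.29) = 2.80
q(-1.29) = 2.25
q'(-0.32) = 143.94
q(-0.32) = -17.02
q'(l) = (-3.69*exp(l) - 0.54)*(-2.08*exp(2*l) - 0.91*exp(l))/(1.04*exp(2*l) + 0.91*exp(l) - 1.02)^2 - 3.69*exp(l)/(1.04*exp(2*l) + 0.91*exp(l) - 1.02) = (3.8376*exp(2*l) + 1.1232*exp(l) + 4.2552)*exp(l)/(1.0816*exp(4*l) + 1.8928*exp(3*l) - 1.2935*exp(2*l) - 1.8564*exp(l) + 1.0404)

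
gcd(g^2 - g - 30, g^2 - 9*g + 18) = g - 6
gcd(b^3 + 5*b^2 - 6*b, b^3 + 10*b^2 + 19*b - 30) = b^2 + 5*b - 6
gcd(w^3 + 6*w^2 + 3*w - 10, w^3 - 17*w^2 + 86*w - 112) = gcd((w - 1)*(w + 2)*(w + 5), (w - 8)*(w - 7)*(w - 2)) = 1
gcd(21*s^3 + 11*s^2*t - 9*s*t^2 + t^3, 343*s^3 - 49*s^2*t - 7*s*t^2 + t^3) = 7*s - t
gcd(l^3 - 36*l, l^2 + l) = l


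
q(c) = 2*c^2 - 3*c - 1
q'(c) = 4*c - 3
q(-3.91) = 41.31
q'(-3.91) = -18.64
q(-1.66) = 9.49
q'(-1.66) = -9.64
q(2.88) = 6.95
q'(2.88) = 8.52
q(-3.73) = 38.02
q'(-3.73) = -17.92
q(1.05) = -1.94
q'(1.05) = 1.20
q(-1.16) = 5.17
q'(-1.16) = -7.64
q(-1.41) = 7.21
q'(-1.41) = -8.64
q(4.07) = 19.92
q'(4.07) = 13.28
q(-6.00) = 89.00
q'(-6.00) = -27.00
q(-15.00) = 494.00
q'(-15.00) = -63.00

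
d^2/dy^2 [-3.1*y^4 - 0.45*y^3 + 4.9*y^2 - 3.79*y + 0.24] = -37.2*y^2 - 2.7*y + 9.8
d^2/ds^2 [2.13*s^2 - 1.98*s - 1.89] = 4.26000000000000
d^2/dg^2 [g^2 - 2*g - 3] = 2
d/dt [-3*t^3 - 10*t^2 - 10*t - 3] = -9*t^2 - 20*t - 10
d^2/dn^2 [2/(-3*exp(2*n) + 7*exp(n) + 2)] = 2*(2*(6*exp(n) - 7)^2*exp(n) + (12*exp(n) - 7)*(-3*exp(2*n) + 7*exp(n) + 2))*exp(n)/(-3*exp(2*n) + 7*exp(n) + 2)^3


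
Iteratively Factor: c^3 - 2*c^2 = (c)*(c^2 - 2*c) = c^2*(c - 2)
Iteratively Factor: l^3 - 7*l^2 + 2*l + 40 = (l - 4)*(l^2 - 3*l - 10) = (l - 4)*(l + 2)*(l - 5)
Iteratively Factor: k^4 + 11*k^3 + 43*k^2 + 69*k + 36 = (k + 3)*(k^3 + 8*k^2 + 19*k + 12) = (k + 3)*(k + 4)*(k^2 + 4*k + 3) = (k + 3)^2*(k + 4)*(k + 1)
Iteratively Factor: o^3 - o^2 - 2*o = (o + 1)*(o^2 - 2*o) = (o - 2)*(o + 1)*(o)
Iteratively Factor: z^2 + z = (z + 1)*(z)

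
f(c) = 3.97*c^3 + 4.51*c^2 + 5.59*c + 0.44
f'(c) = 11.91*c^2 + 9.02*c + 5.59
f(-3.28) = -109.47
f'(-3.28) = 104.14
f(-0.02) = 0.33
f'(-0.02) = 5.41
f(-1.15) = -6.06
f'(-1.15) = 10.97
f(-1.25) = -7.25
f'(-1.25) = 12.92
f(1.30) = 24.05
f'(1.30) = 37.44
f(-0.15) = -0.31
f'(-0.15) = 4.50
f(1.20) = 20.50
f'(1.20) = 33.56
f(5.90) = 1005.77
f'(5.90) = 473.40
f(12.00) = 7577.12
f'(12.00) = 1828.87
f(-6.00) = -728.26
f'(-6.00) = 380.23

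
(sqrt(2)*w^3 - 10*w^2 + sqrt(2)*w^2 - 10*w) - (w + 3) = sqrt(2)*w^3 - 10*w^2 + sqrt(2)*w^2 - 11*w - 3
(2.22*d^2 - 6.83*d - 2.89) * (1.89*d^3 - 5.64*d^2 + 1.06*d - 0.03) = 4.1958*d^5 - 25.4295*d^4 + 35.4123*d^3 + 8.9932*d^2 - 2.8585*d + 0.0867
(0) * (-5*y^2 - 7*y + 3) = 0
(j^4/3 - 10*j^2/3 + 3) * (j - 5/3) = j^5/3 - 5*j^4/9 - 10*j^3/3 + 50*j^2/9 + 3*j - 5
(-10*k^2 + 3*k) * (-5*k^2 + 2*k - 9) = 50*k^4 - 35*k^3 + 96*k^2 - 27*k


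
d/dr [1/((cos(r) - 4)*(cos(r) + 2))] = 2*(cos(r) - 1)*sin(r)/((cos(r) - 4)^2*(cos(r) + 2)^2)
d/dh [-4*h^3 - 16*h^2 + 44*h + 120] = -12*h^2 - 32*h + 44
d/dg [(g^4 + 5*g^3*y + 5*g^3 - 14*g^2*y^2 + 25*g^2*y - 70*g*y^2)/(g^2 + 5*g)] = 2*g + 5*y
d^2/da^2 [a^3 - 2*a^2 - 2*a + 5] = 6*a - 4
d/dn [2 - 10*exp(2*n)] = -20*exp(2*n)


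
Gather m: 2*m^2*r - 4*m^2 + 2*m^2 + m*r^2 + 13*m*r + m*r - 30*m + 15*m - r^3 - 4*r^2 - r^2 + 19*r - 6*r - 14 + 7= m^2*(2*r - 2) + m*(r^2 + 14*r - 15) - r^3 - 5*r^2 + 13*r - 7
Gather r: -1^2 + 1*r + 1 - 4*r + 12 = 12 - 3*r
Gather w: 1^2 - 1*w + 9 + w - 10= 0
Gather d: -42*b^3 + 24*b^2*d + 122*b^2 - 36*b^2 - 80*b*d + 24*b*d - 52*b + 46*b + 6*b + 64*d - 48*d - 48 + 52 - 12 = -42*b^3 + 86*b^2 + d*(24*b^2 - 56*b + 16) - 8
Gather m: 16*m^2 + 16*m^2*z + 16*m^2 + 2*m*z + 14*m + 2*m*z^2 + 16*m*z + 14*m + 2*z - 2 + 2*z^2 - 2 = m^2*(16*z + 32) + m*(2*z^2 + 18*z + 28) + 2*z^2 + 2*z - 4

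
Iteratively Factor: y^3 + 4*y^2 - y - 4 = (y - 1)*(y^2 + 5*y + 4) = (y - 1)*(y + 4)*(y + 1)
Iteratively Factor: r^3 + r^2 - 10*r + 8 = (r - 2)*(r^2 + 3*r - 4) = (r - 2)*(r + 4)*(r - 1)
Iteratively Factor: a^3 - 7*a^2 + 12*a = (a)*(a^2 - 7*a + 12) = a*(a - 4)*(a - 3)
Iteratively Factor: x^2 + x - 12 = (x + 4)*(x - 3)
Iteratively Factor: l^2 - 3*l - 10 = (l - 5)*(l + 2)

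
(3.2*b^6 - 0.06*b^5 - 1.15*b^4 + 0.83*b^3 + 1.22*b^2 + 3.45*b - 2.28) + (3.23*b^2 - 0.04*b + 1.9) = 3.2*b^6 - 0.06*b^5 - 1.15*b^4 + 0.83*b^3 + 4.45*b^2 + 3.41*b - 0.38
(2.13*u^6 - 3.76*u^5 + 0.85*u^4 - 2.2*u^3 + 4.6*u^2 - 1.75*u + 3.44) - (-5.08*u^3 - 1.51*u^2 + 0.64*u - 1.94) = 2.13*u^6 - 3.76*u^5 + 0.85*u^4 + 2.88*u^3 + 6.11*u^2 - 2.39*u + 5.38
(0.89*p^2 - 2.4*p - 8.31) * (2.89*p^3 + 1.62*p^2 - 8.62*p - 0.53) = 2.5721*p^5 - 5.4942*p^4 - 35.5757*p^3 + 6.7541*p^2 + 72.9042*p + 4.4043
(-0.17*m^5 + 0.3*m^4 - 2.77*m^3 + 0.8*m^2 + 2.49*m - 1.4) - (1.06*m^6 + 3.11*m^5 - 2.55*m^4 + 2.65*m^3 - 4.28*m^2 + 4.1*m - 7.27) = -1.06*m^6 - 3.28*m^5 + 2.85*m^4 - 5.42*m^3 + 5.08*m^2 - 1.61*m + 5.87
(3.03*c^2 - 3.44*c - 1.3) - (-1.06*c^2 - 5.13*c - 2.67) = 4.09*c^2 + 1.69*c + 1.37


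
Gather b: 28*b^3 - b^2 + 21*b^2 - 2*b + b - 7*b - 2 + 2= 28*b^3 + 20*b^2 - 8*b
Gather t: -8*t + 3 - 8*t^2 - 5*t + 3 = -8*t^2 - 13*t + 6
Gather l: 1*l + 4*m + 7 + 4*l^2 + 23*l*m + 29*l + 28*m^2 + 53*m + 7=4*l^2 + l*(23*m + 30) + 28*m^2 + 57*m + 14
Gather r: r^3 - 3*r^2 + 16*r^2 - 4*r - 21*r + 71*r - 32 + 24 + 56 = r^3 + 13*r^2 + 46*r + 48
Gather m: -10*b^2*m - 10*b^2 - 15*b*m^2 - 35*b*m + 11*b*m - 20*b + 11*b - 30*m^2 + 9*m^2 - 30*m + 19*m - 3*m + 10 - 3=-10*b^2 - 9*b + m^2*(-15*b - 21) + m*(-10*b^2 - 24*b - 14) + 7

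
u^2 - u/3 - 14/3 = (u - 7/3)*(u + 2)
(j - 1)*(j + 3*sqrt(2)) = j^2 - j + 3*sqrt(2)*j - 3*sqrt(2)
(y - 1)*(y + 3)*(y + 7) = y^3 + 9*y^2 + 11*y - 21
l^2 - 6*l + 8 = (l - 4)*(l - 2)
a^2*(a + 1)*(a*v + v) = a^4*v + 2*a^3*v + a^2*v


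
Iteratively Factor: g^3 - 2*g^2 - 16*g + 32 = (g + 4)*(g^2 - 6*g + 8) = (g - 4)*(g + 4)*(g - 2)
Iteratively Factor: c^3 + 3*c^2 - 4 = (c + 2)*(c^2 + c - 2) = (c - 1)*(c + 2)*(c + 2)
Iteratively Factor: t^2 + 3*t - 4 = (t + 4)*(t - 1)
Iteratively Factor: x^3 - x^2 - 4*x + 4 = (x - 1)*(x^2 - 4) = (x - 2)*(x - 1)*(x + 2)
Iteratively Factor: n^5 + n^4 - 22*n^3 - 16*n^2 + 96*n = (n - 2)*(n^4 + 3*n^3 - 16*n^2 - 48*n) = (n - 4)*(n - 2)*(n^3 + 7*n^2 + 12*n) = (n - 4)*(n - 2)*(n + 3)*(n^2 + 4*n) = (n - 4)*(n - 2)*(n + 3)*(n + 4)*(n)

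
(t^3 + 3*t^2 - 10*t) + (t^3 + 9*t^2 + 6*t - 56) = 2*t^3 + 12*t^2 - 4*t - 56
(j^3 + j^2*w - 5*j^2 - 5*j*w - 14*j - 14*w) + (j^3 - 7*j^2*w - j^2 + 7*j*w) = 2*j^3 - 6*j^2*w - 6*j^2 + 2*j*w - 14*j - 14*w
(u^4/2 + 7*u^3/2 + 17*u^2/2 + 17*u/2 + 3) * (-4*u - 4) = -2*u^5 - 16*u^4 - 48*u^3 - 68*u^2 - 46*u - 12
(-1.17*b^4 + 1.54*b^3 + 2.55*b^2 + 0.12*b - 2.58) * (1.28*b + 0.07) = -1.4976*b^5 + 1.8893*b^4 + 3.3718*b^3 + 0.3321*b^2 - 3.294*b - 0.1806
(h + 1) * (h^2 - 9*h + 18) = h^3 - 8*h^2 + 9*h + 18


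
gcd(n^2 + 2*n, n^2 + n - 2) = n + 2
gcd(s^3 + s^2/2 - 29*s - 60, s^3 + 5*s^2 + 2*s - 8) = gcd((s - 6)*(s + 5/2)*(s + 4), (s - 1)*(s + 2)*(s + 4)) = s + 4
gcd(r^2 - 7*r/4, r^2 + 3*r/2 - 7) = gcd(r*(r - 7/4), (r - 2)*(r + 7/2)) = 1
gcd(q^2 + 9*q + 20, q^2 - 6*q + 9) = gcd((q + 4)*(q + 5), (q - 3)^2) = 1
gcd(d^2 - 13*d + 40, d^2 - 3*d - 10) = d - 5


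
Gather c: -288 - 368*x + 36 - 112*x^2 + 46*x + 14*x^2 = -98*x^2 - 322*x - 252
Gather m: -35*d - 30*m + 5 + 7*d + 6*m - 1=-28*d - 24*m + 4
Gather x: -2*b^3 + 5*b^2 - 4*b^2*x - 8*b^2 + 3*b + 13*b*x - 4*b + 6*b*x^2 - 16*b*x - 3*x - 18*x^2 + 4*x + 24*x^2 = -2*b^3 - 3*b^2 - b + x^2*(6*b + 6) + x*(-4*b^2 - 3*b + 1)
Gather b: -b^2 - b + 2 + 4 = -b^2 - b + 6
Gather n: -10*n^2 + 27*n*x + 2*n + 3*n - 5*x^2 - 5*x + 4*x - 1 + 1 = -10*n^2 + n*(27*x + 5) - 5*x^2 - x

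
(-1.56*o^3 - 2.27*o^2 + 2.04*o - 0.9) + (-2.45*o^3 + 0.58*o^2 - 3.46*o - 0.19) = -4.01*o^3 - 1.69*o^2 - 1.42*o - 1.09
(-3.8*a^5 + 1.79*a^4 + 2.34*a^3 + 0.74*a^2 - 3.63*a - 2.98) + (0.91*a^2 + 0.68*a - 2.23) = -3.8*a^5 + 1.79*a^4 + 2.34*a^3 + 1.65*a^2 - 2.95*a - 5.21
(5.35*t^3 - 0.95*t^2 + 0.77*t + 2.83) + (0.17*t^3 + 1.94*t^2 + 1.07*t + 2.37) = 5.52*t^3 + 0.99*t^2 + 1.84*t + 5.2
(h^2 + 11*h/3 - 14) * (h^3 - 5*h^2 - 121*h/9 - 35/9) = h^5 - 4*h^4/3 - 412*h^3/9 + 454*h^2/27 + 4697*h/27 + 490/9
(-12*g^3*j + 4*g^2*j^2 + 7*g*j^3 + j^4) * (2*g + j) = -24*g^4*j - 4*g^3*j^2 + 18*g^2*j^3 + 9*g*j^4 + j^5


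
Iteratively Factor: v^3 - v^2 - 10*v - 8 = (v + 1)*(v^2 - 2*v - 8) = (v + 1)*(v + 2)*(v - 4)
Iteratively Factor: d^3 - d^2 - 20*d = (d)*(d^2 - d - 20) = d*(d + 4)*(d - 5)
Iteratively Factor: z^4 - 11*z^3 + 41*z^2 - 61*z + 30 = (z - 5)*(z^3 - 6*z^2 + 11*z - 6) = (z - 5)*(z - 1)*(z^2 - 5*z + 6) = (z - 5)*(z - 3)*(z - 1)*(z - 2)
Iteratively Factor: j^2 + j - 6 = (j + 3)*(j - 2)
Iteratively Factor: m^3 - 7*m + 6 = (m + 3)*(m^2 - 3*m + 2) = (m - 2)*(m + 3)*(m - 1)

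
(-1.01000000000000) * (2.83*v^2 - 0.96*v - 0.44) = -2.8583*v^2 + 0.9696*v + 0.4444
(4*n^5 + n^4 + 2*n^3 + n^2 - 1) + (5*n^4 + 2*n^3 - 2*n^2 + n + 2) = 4*n^5 + 6*n^4 + 4*n^3 - n^2 + n + 1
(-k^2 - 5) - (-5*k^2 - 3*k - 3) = 4*k^2 + 3*k - 2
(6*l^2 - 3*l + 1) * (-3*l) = -18*l^3 + 9*l^2 - 3*l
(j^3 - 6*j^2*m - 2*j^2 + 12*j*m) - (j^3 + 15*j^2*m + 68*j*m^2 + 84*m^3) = -21*j^2*m - 2*j^2 - 68*j*m^2 + 12*j*m - 84*m^3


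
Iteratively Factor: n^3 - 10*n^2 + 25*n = (n)*(n^2 - 10*n + 25) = n*(n - 5)*(n - 5)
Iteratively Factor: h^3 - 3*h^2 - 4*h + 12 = (h - 2)*(h^2 - h - 6) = (h - 2)*(h + 2)*(h - 3)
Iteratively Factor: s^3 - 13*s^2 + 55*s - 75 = (s - 5)*(s^2 - 8*s + 15) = (s - 5)^2*(s - 3)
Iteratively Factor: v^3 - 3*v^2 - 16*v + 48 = (v + 4)*(v^2 - 7*v + 12) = (v - 3)*(v + 4)*(v - 4)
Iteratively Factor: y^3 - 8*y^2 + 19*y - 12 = (y - 3)*(y^2 - 5*y + 4) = (y - 4)*(y - 3)*(y - 1)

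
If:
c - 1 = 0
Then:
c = 1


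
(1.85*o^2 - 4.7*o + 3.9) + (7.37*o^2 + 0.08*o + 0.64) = 9.22*o^2 - 4.62*o + 4.54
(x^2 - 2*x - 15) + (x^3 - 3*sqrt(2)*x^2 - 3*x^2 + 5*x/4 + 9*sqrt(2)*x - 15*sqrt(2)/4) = x^3 - 3*sqrt(2)*x^2 - 2*x^2 - 3*x/4 + 9*sqrt(2)*x - 15 - 15*sqrt(2)/4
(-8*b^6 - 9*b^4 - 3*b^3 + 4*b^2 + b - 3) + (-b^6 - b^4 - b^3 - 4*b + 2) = -9*b^6 - 10*b^4 - 4*b^3 + 4*b^2 - 3*b - 1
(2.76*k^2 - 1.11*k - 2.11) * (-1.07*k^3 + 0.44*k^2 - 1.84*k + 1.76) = -2.9532*k^5 + 2.4021*k^4 - 3.3091*k^3 + 5.9716*k^2 + 1.9288*k - 3.7136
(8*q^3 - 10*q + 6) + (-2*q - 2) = 8*q^3 - 12*q + 4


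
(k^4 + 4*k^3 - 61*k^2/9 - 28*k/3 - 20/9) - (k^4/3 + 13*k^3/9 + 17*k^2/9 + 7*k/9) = 2*k^4/3 + 23*k^3/9 - 26*k^2/3 - 91*k/9 - 20/9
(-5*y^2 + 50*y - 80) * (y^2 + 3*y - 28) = -5*y^4 + 35*y^3 + 210*y^2 - 1640*y + 2240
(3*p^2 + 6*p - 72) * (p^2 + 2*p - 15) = 3*p^4 + 12*p^3 - 105*p^2 - 234*p + 1080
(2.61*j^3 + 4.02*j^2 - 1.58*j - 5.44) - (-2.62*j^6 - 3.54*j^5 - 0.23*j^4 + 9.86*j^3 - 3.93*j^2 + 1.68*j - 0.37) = 2.62*j^6 + 3.54*j^5 + 0.23*j^4 - 7.25*j^3 + 7.95*j^2 - 3.26*j - 5.07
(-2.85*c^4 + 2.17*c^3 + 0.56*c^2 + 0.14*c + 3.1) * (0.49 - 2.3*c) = 6.555*c^5 - 6.3875*c^4 - 0.2247*c^3 - 0.0476*c^2 - 7.0614*c + 1.519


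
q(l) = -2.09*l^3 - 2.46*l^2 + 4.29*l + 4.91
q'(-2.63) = -26.14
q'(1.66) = -21.15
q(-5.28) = 221.32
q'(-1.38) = -0.86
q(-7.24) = 638.07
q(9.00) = -1679.35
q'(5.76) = -232.07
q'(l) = -6.27*l^2 - 4.92*l + 4.29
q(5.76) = -451.40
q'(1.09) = -8.52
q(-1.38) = -0.20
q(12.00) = -3909.37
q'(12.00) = -957.63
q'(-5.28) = -144.53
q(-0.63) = 1.75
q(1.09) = 3.96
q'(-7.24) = -288.75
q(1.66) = -4.31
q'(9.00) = -547.86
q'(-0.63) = 4.90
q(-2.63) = 14.63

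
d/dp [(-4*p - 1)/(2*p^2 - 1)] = 4*(2*p^2 + p + 1)/(4*p^4 - 4*p^2 + 1)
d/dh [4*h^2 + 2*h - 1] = 8*h + 2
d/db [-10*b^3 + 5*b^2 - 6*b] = -30*b^2 + 10*b - 6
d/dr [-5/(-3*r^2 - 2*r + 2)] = 10*(-3*r - 1)/(3*r^2 + 2*r - 2)^2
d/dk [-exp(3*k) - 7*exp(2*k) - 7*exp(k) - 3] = (-3*exp(2*k) - 14*exp(k) - 7)*exp(k)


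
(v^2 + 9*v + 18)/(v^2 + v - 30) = (v + 3)/(v - 5)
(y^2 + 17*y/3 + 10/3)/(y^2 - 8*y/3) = (3*y^2 + 17*y + 10)/(y*(3*y - 8))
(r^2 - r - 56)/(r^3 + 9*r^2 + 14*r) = (r - 8)/(r*(r + 2))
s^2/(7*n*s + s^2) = s/(7*n + s)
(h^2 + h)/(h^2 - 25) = h*(h + 1)/(h^2 - 25)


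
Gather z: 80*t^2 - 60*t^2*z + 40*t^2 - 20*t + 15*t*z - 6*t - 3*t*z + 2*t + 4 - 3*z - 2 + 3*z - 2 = 120*t^2 - 24*t + z*(-60*t^2 + 12*t)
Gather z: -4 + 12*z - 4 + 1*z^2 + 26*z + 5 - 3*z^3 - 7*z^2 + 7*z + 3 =-3*z^3 - 6*z^2 + 45*z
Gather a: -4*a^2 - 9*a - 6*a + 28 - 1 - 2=-4*a^2 - 15*a + 25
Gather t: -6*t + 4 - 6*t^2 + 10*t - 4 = -6*t^2 + 4*t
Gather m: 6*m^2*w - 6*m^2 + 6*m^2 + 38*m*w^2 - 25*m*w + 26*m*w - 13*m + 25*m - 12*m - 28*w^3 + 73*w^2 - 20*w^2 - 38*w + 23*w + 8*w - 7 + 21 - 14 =6*m^2*w + m*(38*w^2 + w) - 28*w^3 + 53*w^2 - 7*w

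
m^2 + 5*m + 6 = (m + 2)*(m + 3)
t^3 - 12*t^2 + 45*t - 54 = (t - 6)*(t - 3)^2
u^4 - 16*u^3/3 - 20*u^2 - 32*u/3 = u*(u - 8)*(u + 2/3)*(u + 2)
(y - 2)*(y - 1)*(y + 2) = y^3 - y^2 - 4*y + 4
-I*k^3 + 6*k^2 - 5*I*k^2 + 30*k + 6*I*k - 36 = (k + 6)*(k + 6*I)*(-I*k + I)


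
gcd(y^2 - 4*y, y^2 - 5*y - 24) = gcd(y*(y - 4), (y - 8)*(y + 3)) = 1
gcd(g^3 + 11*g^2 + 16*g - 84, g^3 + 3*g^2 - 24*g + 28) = g^2 + 5*g - 14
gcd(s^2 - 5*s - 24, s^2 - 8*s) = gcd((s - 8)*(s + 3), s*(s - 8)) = s - 8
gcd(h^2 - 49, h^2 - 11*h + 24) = 1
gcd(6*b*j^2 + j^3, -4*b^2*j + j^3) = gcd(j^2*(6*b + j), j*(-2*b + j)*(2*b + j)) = j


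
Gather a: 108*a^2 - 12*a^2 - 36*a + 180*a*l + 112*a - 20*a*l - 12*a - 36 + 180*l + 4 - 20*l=96*a^2 + a*(160*l + 64) + 160*l - 32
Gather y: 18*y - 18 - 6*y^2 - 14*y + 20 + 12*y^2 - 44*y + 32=6*y^2 - 40*y + 34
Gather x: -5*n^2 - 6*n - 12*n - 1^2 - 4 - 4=-5*n^2 - 18*n - 9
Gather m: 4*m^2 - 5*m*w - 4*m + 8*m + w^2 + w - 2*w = 4*m^2 + m*(4 - 5*w) + w^2 - w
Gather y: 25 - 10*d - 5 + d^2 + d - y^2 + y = d^2 - 9*d - y^2 + y + 20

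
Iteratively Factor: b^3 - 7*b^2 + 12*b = (b)*(b^2 - 7*b + 12) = b*(b - 4)*(b - 3)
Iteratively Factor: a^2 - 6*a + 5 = (a - 1)*(a - 5)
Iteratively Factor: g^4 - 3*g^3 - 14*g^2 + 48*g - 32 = (g - 4)*(g^3 + g^2 - 10*g + 8) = (g - 4)*(g - 1)*(g^2 + 2*g - 8) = (g - 4)*(g - 2)*(g - 1)*(g + 4)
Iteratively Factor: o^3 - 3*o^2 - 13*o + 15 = (o + 3)*(o^2 - 6*o + 5) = (o - 5)*(o + 3)*(o - 1)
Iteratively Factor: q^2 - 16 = (q + 4)*(q - 4)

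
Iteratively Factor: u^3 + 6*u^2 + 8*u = (u + 4)*(u^2 + 2*u) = (u + 2)*(u + 4)*(u)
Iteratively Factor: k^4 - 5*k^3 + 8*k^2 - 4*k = (k - 2)*(k^3 - 3*k^2 + 2*k) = (k - 2)*(k - 1)*(k^2 - 2*k) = k*(k - 2)*(k - 1)*(k - 2)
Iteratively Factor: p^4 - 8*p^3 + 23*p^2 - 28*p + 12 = (p - 2)*(p^3 - 6*p^2 + 11*p - 6) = (p - 2)^2*(p^2 - 4*p + 3) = (p - 3)*(p - 2)^2*(p - 1)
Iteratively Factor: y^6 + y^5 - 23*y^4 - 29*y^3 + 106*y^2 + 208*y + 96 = (y + 4)*(y^5 - 3*y^4 - 11*y^3 + 15*y^2 + 46*y + 24) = (y - 4)*(y + 4)*(y^4 + y^3 - 7*y^2 - 13*y - 6) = (y - 4)*(y + 1)*(y + 4)*(y^3 - 7*y - 6) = (y - 4)*(y + 1)*(y + 2)*(y + 4)*(y^2 - 2*y - 3) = (y - 4)*(y + 1)^2*(y + 2)*(y + 4)*(y - 3)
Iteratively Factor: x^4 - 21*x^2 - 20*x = (x + 1)*(x^3 - x^2 - 20*x) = (x + 1)*(x + 4)*(x^2 - 5*x) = (x - 5)*(x + 1)*(x + 4)*(x)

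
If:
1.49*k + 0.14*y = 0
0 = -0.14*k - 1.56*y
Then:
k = 0.00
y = 0.00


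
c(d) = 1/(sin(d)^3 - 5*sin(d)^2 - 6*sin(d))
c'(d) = (-3*sin(d)^2*cos(d) + 10*sin(d)*cos(d) + 6*cos(d))/(sin(d)^3 - 5*sin(d)^2 - 6*sin(d))^2 = (-3*cos(d) + 10/tan(d) + 6*cos(d)/sin(d)^2)/((sin(d) - 6)^2*(sin(d) + 1)^2)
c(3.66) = 0.62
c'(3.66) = -0.10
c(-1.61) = 186.09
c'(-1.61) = 9483.78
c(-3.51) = -0.36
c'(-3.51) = -1.13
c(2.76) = -0.35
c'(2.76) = -1.04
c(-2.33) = 0.75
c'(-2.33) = 1.09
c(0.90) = -0.14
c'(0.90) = 0.14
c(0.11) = -1.39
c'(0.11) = 13.63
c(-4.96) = -0.10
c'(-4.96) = 0.03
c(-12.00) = -0.22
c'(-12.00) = 0.44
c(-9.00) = 0.64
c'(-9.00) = -0.52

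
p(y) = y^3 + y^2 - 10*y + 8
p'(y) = 3*y^2 + 2*y - 10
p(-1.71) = 23.02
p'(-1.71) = -4.65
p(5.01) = 108.75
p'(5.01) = 75.32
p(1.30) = -1.11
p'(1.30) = -2.33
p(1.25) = -0.98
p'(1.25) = -2.81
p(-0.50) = 13.12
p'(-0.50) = -10.25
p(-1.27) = 20.26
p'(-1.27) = -7.70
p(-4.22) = -7.14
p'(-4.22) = 34.99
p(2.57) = 5.88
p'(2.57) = 14.95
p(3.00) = 14.00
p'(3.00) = 23.00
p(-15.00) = -2992.00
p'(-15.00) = 635.00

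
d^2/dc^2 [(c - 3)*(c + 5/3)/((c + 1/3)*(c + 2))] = 2*(-99*c^3 - 459*c^2 - 873*c - 577)/(27*c^6 + 189*c^5 + 495*c^4 + 595*c^3 + 330*c^2 + 84*c + 8)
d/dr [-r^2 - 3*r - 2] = -2*r - 3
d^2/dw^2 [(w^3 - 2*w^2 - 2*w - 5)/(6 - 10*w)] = (-25*w^3 + 45*w^2 - 27*w + 173)/(125*w^3 - 225*w^2 + 135*w - 27)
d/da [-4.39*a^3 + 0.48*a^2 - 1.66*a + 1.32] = -13.17*a^2 + 0.96*a - 1.66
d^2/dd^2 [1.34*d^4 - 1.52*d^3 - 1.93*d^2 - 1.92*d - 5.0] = 16.08*d^2 - 9.12*d - 3.86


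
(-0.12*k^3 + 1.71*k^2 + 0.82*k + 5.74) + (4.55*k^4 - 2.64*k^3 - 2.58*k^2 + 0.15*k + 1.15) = 4.55*k^4 - 2.76*k^3 - 0.87*k^2 + 0.97*k + 6.89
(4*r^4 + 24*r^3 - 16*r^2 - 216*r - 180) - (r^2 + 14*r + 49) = 4*r^4 + 24*r^3 - 17*r^2 - 230*r - 229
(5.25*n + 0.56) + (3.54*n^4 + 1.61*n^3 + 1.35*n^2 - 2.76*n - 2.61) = 3.54*n^4 + 1.61*n^3 + 1.35*n^2 + 2.49*n - 2.05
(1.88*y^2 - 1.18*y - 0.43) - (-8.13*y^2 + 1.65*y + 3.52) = 10.01*y^2 - 2.83*y - 3.95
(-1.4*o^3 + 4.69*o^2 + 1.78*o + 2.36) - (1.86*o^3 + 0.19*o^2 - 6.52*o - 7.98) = -3.26*o^3 + 4.5*o^2 + 8.3*o + 10.34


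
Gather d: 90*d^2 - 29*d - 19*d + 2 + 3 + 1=90*d^2 - 48*d + 6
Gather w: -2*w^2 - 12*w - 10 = -2*w^2 - 12*w - 10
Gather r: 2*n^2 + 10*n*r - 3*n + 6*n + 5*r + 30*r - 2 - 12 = 2*n^2 + 3*n + r*(10*n + 35) - 14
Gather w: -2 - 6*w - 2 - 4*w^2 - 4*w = -4*w^2 - 10*w - 4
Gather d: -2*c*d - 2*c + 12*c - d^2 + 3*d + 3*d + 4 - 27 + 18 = 10*c - d^2 + d*(6 - 2*c) - 5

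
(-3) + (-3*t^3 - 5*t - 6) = -3*t^3 - 5*t - 9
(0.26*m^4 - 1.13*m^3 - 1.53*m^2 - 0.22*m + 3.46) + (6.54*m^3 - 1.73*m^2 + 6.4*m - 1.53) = 0.26*m^4 + 5.41*m^3 - 3.26*m^2 + 6.18*m + 1.93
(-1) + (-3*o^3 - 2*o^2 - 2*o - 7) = -3*o^3 - 2*o^2 - 2*o - 8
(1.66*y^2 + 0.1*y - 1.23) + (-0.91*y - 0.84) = 1.66*y^2 - 0.81*y - 2.07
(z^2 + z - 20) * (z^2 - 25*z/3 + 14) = z^4 - 22*z^3/3 - 43*z^2/3 + 542*z/3 - 280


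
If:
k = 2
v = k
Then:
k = 2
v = 2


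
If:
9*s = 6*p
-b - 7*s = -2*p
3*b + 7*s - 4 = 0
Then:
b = 16/5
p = -6/5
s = -4/5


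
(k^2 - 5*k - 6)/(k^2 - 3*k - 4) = (k - 6)/(k - 4)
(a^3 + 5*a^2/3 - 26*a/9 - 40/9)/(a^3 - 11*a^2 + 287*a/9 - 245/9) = (3*a^2 + 10*a + 8)/(3*a^2 - 28*a + 49)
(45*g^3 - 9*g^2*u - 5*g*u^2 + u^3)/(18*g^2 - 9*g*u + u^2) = (-15*g^2 - 2*g*u + u^2)/(-6*g + u)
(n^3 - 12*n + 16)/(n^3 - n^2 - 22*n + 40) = (n^2 + 2*n - 8)/(n^2 + n - 20)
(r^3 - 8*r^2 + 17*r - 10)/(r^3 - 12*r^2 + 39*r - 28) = (r^2 - 7*r + 10)/(r^2 - 11*r + 28)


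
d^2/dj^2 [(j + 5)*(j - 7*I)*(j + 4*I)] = 6*j + 10 - 6*I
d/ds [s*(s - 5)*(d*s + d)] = d*(3*s^2 - 8*s - 5)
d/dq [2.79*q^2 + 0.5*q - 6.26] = 5.58*q + 0.5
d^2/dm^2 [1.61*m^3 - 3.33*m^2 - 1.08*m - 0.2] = 9.66*m - 6.66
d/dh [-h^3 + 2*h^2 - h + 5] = -3*h^2 + 4*h - 1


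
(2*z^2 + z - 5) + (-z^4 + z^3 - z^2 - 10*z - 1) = -z^4 + z^3 + z^2 - 9*z - 6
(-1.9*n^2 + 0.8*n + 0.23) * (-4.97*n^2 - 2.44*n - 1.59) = 9.443*n^4 + 0.66*n^3 - 0.0741000000000001*n^2 - 1.8332*n - 0.3657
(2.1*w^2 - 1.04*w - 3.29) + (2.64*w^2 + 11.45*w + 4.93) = 4.74*w^2 + 10.41*w + 1.64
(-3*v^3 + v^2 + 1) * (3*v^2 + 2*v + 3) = -9*v^5 - 3*v^4 - 7*v^3 + 6*v^2 + 2*v + 3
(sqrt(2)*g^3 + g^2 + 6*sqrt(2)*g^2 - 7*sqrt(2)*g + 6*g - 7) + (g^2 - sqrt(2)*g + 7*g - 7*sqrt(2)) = sqrt(2)*g^3 + 2*g^2 + 6*sqrt(2)*g^2 - 8*sqrt(2)*g + 13*g - 7*sqrt(2) - 7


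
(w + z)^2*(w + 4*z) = w^3 + 6*w^2*z + 9*w*z^2 + 4*z^3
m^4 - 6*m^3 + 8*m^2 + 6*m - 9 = (m - 3)^2*(m - 1)*(m + 1)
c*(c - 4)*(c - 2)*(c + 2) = c^4 - 4*c^3 - 4*c^2 + 16*c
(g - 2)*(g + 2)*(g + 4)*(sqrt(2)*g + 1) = sqrt(2)*g^4 + g^3 + 4*sqrt(2)*g^3 - 4*sqrt(2)*g^2 + 4*g^2 - 16*sqrt(2)*g - 4*g - 16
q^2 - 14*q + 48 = (q - 8)*(q - 6)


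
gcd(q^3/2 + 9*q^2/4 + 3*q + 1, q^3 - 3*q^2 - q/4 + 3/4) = q + 1/2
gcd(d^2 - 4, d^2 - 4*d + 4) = d - 2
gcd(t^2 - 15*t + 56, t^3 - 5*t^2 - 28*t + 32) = t - 8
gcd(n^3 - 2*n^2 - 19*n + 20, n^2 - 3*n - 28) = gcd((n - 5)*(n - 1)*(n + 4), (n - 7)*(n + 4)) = n + 4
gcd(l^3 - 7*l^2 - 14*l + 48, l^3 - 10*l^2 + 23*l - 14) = l - 2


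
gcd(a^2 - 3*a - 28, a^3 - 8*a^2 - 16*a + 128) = a + 4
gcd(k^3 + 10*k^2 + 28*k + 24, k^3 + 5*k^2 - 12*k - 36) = k^2 + 8*k + 12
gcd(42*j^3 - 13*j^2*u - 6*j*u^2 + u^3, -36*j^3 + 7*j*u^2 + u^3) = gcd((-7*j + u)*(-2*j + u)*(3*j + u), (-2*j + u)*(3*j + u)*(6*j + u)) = -6*j^2 + j*u + u^2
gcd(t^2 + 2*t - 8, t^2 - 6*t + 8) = t - 2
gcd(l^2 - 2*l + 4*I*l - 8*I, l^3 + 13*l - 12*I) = l + 4*I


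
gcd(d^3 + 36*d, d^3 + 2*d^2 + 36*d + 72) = d^2 + 36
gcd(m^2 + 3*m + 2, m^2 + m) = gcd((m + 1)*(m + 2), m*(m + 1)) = m + 1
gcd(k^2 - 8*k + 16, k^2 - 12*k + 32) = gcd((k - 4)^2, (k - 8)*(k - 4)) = k - 4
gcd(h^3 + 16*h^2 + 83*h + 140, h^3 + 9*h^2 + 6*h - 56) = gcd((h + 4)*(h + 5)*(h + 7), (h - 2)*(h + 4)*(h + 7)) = h^2 + 11*h + 28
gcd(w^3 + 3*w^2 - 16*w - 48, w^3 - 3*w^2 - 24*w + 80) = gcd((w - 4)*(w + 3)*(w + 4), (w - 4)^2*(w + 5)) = w - 4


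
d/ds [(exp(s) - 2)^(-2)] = -2*exp(s)/(exp(s) - 2)^3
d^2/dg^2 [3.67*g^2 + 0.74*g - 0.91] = 7.34000000000000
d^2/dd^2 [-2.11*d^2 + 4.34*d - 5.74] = -4.22000000000000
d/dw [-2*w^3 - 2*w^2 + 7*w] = -6*w^2 - 4*w + 7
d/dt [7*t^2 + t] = 14*t + 1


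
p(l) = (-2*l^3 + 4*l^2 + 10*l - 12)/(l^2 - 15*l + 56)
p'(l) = (15 - 2*l)*(-2*l^3 + 4*l^2 + 10*l - 12)/(l^2 - 15*l + 56)^2 + (-6*l^2 + 8*l + 10)/(l^2 - 15*l + 56)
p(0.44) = -0.14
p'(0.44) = 0.21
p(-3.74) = 0.88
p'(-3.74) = -0.67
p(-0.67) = -0.25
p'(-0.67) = -0.03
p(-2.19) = 0.07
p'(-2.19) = -0.37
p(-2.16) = 0.06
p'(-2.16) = -0.37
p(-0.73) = -0.24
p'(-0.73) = -0.04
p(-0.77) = -0.24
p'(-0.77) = -0.05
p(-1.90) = -0.03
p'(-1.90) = -0.31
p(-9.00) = 6.18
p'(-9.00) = -1.27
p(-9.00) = 6.18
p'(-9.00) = -1.27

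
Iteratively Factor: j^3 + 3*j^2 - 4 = (j - 1)*(j^2 + 4*j + 4) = (j - 1)*(j + 2)*(j + 2)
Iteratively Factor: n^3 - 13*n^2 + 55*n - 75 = (n - 5)*(n^2 - 8*n + 15) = (n - 5)^2*(n - 3)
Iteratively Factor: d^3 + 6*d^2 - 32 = (d + 4)*(d^2 + 2*d - 8) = (d - 2)*(d + 4)*(d + 4)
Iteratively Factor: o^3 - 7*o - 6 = (o + 1)*(o^2 - o - 6) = (o + 1)*(o + 2)*(o - 3)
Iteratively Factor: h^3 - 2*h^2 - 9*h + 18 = (h - 2)*(h^2 - 9) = (h - 3)*(h - 2)*(h + 3)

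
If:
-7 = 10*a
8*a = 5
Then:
No Solution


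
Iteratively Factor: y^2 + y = (y)*(y + 1)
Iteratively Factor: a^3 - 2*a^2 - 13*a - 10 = (a - 5)*(a^2 + 3*a + 2) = (a - 5)*(a + 1)*(a + 2)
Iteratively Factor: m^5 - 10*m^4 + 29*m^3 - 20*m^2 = (m - 5)*(m^4 - 5*m^3 + 4*m^2) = (m - 5)*(m - 4)*(m^3 - m^2) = m*(m - 5)*(m - 4)*(m^2 - m) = m^2*(m - 5)*(m - 4)*(m - 1)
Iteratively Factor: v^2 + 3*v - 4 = (v - 1)*(v + 4)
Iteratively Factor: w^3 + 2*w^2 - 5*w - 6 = (w + 1)*(w^2 + w - 6) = (w + 1)*(w + 3)*(w - 2)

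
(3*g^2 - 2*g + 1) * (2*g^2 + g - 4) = 6*g^4 - g^3 - 12*g^2 + 9*g - 4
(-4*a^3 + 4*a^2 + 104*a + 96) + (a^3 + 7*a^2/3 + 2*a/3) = -3*a^3 + 19*a^2/3 + 314*a/3 + 96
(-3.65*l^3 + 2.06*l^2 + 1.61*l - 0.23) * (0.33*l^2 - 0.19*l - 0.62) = -1.2045*l^5 + 1.3733*l^4 + 2.4029*l^3 - 1.659*l^2 - 0.9545*l + 0.1426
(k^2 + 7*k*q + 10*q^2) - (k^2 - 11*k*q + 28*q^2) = 18*k*q - 18*q^2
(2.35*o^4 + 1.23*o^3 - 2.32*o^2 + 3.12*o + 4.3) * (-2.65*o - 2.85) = -6.2275*o^5 - 9.957*o^4 + 2.6425*o^3 - 1.656*o^2 - 20.287*o - 12.255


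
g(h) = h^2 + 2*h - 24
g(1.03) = -20.88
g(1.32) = -19.62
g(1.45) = -19.00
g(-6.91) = 9.93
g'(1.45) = 4.90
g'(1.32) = 4.64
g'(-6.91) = -11.82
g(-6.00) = 0.00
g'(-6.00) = -10.00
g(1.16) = -20.33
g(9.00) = 75.00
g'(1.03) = 4.06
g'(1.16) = 4.32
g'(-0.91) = 0.18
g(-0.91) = -24.99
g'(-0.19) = 1.62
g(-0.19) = -24.34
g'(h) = 2*h + 2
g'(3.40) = 8.80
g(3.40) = -5.64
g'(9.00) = 20.00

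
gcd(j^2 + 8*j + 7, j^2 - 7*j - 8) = j + 1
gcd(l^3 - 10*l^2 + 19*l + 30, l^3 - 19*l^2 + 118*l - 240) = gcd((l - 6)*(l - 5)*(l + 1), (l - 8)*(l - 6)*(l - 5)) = l^2 - 11*l + 30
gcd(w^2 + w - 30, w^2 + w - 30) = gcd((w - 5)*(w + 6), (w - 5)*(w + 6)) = w^2 + w - 30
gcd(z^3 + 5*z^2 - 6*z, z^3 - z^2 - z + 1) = z - 1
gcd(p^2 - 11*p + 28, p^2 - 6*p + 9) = 1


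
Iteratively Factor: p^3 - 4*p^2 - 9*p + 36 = (p - 3)*(p^2 - p - 12) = (p - 3)*(p + 3)*(p - 4)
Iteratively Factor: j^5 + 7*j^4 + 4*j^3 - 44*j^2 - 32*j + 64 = (j + 4)*(j^4 + 3*j^3 - 8*j^2 - 12*j + 16) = (j - 1)*(j + 4)*(j^3 + 4*j^2 - 4*j - 16) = (j - 2)*(j - 1)*(j + 4)*(j^2 + 6*j + 8) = (j - 2)*(j - 1)*(j + 2)*(j + 4)*(j + 4)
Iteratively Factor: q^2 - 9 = (q - 3)*(q + 3)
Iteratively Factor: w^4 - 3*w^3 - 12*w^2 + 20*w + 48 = (w - 3)*(w^3 - 12*w - 16) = (w - 4)*(w - 3)*(w^2 + 4*w + 4) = (w - 4)*(w - 3)*(w + 2)*(w + 2)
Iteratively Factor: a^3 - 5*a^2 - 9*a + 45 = (a - 3)*(a^2 - 2*a - 15) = (a - 5)*(a - 3)*(a + 3)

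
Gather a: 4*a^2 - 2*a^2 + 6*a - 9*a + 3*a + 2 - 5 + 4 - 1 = 2*a^2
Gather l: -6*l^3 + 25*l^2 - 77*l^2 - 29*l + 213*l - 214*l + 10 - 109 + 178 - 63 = -6*l^3 - 52*l^2 - 30*l + 16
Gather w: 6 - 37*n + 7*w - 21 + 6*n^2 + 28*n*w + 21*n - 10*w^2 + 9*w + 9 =6*n^2 - 16*n - 10*w^2 + w*(28*n + 16) - 6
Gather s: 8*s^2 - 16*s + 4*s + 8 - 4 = 8*s^2 - 12*s + 4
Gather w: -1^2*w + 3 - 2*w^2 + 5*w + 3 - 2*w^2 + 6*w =-4*w^2 + 10*w + 6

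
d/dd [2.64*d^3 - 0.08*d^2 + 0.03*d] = 7.92*d^2 - 0.16*d + 0.03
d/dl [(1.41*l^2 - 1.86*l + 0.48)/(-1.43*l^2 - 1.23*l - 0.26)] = (-4.3941*l^2 + 0.6396*l + 1.074)/(2.0449*l^4 + 3.5178*l^3 + 2.2565*l^2 + 0.6396*l + 0.0676)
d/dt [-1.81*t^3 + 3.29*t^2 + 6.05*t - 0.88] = -5.43*t^2 + 6.58*t + 6.05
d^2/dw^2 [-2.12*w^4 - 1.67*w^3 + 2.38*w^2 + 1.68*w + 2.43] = -25.44*w^2 - 10.02*w + 4.76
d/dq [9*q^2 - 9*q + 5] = 18*q - 9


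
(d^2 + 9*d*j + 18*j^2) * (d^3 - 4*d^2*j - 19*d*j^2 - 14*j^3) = d^5 + 5*d^4*j - 37*d^3*j^2 - 257*d^2*j^3 - 468*d*j^4 - 252*j^5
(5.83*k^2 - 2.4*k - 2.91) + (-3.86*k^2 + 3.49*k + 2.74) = 1.97*k^2 + 1.09*k - 0.17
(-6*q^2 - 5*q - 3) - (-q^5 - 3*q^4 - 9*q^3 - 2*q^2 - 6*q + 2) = q^5 + 3*q^4 + 9*q^3 - 4*q^2 + q - 5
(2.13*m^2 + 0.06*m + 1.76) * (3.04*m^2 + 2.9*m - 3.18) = 6.4752*m^4 + 6.3594*m^3 - 1.249*m^2 + 4.9132*m - 5.5968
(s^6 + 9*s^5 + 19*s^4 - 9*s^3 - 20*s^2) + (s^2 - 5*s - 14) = s^6 + 9*s^5 + 19*s^4 - 9*s^3 - 19*s^2 - 5*s - 14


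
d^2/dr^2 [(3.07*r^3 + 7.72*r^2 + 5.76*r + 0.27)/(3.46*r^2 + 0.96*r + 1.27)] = (1.13686837721616e-13*r^4 + 65.3055640000002*r^3 - 161.687688*r^2 - 116.772942*r + 8.982788)/(41.421736*r^6 + 34.478208*r^5 + 55.178004*r^4 + 26.195328*r^3 + 20.253198*r^2 + 4.645152*r + 2.048383)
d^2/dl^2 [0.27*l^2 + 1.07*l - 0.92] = 0.540000000000000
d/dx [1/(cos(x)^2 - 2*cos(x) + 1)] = 2*sin(x)/(cos(x) - 1)^3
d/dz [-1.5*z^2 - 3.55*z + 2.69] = -3.0*z - 3.55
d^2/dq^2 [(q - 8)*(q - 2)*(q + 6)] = 6*q - 8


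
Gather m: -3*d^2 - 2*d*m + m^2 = -3*d^2 - 2*d*m + m^2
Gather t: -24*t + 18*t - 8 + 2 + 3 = -6*t - 3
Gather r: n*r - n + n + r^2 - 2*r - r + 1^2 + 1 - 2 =r^2 + r*(n - 3)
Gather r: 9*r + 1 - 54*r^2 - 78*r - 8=-54*r^2 - 69*r - 7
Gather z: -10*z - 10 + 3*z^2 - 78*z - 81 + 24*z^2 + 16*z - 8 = 27*z^2 - 72*z - 99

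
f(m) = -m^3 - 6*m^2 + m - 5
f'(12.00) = -575.00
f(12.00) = -2585.00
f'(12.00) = -575.00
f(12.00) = -2585.00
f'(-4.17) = -1.13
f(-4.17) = -40.99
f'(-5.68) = -27.63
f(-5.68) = -21.00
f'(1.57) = -25.23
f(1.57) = -22.09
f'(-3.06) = 9.63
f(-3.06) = -35.59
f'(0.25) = -2.19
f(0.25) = -5.14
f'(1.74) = -28.96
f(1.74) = -26.69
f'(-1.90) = 12.97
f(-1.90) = -21.70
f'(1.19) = -17.53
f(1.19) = -13.99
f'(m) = -3*m^2 - 12*m + 1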